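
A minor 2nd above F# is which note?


A 2nd spans 2 letter names, so from F we land on G
A minor 2nd = 1 semitone above F#
Spell G at that pitch: G
= G


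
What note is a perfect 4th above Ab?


Reasoning:
A 4th spans 4 letter names, so from A we land on D
A perfect 4th = 5 semitones above Ab
Spell D at that pitch: Db
= Db


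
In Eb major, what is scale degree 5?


Working:
Major scale pattern: W-W-H-W-W-W-H (2-2-1-2-2-2-1 semitones)
Starting from Eb:
  Eb + 2 semitones → F
  F + 2 semitones → G
  G + 1 semitone → Ab
  Ab + 2 semitones → Bb
  Bb + 2 semitones → C
  C + 2 semitones → D
  D + 1 semitone → Eb
Scale: Eb F G Ab Bb C D
Degree 5 = Bb


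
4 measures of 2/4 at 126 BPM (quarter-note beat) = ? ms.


Step by step:
Quarter-note beat duration = 60000 / 126 ms
Beats per measure (2/4) = 2
One measure = 2 × 60000 / 126 = 120000 / 126 ms
4 measures = 4 × 120000 / 126 = 480000 / 126
= 3809.5 ms


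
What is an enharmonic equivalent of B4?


Let's work it out.
Enharmonic notes sound the same pitch but are spelled with different letter names
B and Cb name the same pitch class
Octave numbers change at C, so B4 = Cb5
= Cb5


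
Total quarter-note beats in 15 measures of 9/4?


Time signature 9/4: the bottom number 4 means the quarter note gets one count
The top number 9 means 9 quarter-note beats per measure
Total = 9 × 15 measures
= 135 quarter-note beats


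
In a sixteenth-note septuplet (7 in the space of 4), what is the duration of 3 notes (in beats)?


Septuplet: 7 notes occupy the space of 4 sixteenth notes
Space = 4 × 1/4 = 1 beat
Each septuplet note = 1 / 7 = 1/7 beats
3 notes = 3 × 1/7 = 3/7
= 3/7 beats


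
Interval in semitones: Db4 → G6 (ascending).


Absolute semitone position = octave×12 + chromatic position
Db4: 4×12 + 1 = 49
G6: 6×12 + 7 = 79
Difference = 79 - 49 = 30
= 30 semitones


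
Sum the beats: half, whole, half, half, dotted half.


Solution.
Beat values:
  half = 2 beats
  whole = 4 beats
  half = 2 beats
  half = 2 beats
  dotted half = 3 beats
Sum = 2 + 4 + 2 + 2 + 3
= 13 beats


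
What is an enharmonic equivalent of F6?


Enharmonic notes sound the same pitch but are spelled with different letter names
F and Gbb name the same pitch class
= Gbb6


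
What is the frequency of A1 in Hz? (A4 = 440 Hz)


f = 440 × 2^(n/12) where n = semitones from A4
A1: -36 semitones from A4
f = 440 × 2^(-36/12)
f = 55.00 Hz


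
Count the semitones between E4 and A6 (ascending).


Solution.
Absolute semitone position = octave×12 + chromatic position
E4: 4×12 + 4 = 52
A6: 6×12 + 9 = 81
Difference = 81 - 52 = 29
= 29 semitones


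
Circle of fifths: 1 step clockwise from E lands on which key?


Each clockwise step on the circle of fifths moves up a perfect 5th
From E: E → B
= B


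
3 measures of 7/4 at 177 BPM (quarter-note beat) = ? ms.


Quarter-note beat duration = 60000 / 177 ms
Beats per measure (7/4) = 7
One measure = 7 × 60000 / 177 = 420000 / 177 ms
3 measures = 3 × 420000 / 177 = 1260000 / 177
= 7118.6 ms


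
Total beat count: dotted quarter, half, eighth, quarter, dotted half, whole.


Beat values:
  dotted quarter = 1.5 beats
  half = 2 beats
  eighth = 0.5 beats
  quarter = 1 beat
  dotted half = 3 beats
  whole = 4 beats
Sum = 1.5 + 2 + 0.5 + 1 + 3 + 4
= 12 beats


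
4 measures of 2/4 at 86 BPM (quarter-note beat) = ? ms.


Let's work it out.
Quarter-note beat duration = 60000 / 86 ms
Beats per measure (2/4) = 2
One measure = 2 × 60000 / 86 = 120000 / 86 ms
4 measures = 4 × 120000 / 86 = 480000 / 86
= 5581.4 ms


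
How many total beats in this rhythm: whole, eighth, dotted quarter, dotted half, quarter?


Reasoning:
Beat values:
  whole = 4 beats
  eighth = 0.5 beats
  dotted quarter = 1.5 beats
  dotted half = 3 beats
  quarter = 1 beat
Sum = 4 + 0.5 + 1.5 + 3 + 1
= 10 beats


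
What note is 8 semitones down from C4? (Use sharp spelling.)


C4: chromatic position 0 in octave 4 → absolute = 4×12 + 0 = 48
Transpose down 8: 48 - 8 = 40
40 = 3×12 + 4 → E in octave 3
Result = E3


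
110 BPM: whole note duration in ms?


Step by step:
One quarter-note beat = 60000 / BPM = 60000 / 110 ms
Whole note = 4 × quarter note
Duration = 4 × 60000 / 110 = 240000 / 110
= 2181.8 ms


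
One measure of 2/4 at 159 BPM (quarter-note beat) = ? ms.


Step by step:
Quarter-note beat duration = 60000 / 159 ms
Beats per measure (2/4) = 2
One measure = 2 × 60000 / 159 = 120000 / 159 ms
= 754.7 ms


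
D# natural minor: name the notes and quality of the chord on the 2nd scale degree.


D# natural minor scale: D# E# F# G# A# B C#
Diatonic triad on degree 2 stacks scale notes 2, 4, 6: E# G# B
E#→G# = 3 semitones; E#→B = 6 semitones → diminished triad
= E# G# B (diminished)


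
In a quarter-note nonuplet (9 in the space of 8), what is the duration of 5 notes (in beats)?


Nonuplet: 9 notes occupy the space of 8 quarter notes
Space = 8 × 1 = 8 beats
Each nonuplet note = 8 / 9 = 8/9 beats
5 notes = 5 × 8/9 = 40/9
= 40/9 beats


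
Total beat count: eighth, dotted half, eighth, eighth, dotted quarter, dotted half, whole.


Beat values:
  eighth = 0.5 beats
  dotted half = 3 beats
  eighth = 0.5 beats
  eighth = 0.5 beats
  dotted quarter = 1.5 beats
  dotted half = 3 beats
  whole = 4 beats
Sum = 0.5 + 3 + 0.5 + 0.5 + 1.5 + 3 + 4
= 13 beats


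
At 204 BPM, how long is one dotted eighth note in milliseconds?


Working:
One quarter-note beat = 60000 / BPM = 60000 / 204 ms
Dotted eighth note = 3/4 × quarter note
Duration = 3/4 × 60000 / 204 = 45000 / 204
= 220.6 ms


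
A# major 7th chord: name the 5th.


Step by step:
Major 7th chord = root + major 3rd + perfect 5th + major 7th
Seventh chords stack in thirds, so the letter names are A-C-E-G
Root: A#
Major 3rd above A#: C##
Perfect 5th above A#: E#
Major 7th above A#: G##
The 5th = E#


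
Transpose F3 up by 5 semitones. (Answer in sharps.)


Reasoning:
F3: chromatic position 5 in octave 3 → absolute = 3×12 + 5 = 41
Transpose up 5: 41 + 5 = 46
46 = 3×12 + 10 → A# in octave 3
Result = A#3


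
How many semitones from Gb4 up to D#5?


Absolute semitone position = octave×12 + chromatic position
Gb4: 4×12 + 6 = 54
D#5: 5×12 + 3 = 63
Difference = 63 - 54 = 9
= 9 semitones


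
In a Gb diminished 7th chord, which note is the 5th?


Working:
Diminished 7th chord = root + minor 3rd + diminished 5th + diminished 7th
Seventh chords stack in thirds, so the letter names are G-B-D-F
Root: Gb
Minor 3rd above Gb: Bbb
Diminished 5th above Gb: Dbb
Diminished 7th above Gb: Fbb
The 5th = Dbb


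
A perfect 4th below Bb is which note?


Reasoning:
A 4th spans 4 letter names, so from B we land on F
A perfect 4th = 5 semitones below Bb
Spell F at that pitch: F
= F


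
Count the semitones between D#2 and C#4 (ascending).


Reasoning:
Absolute semitone position = octave×12 + chromatic position
D#2: 2×12 + 3 = 27
C#4: 4×12 + 1 = 49
Difference = 49 - 27 = 22
= 22 semitones


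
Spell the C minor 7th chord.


Let's work it out.
Minor 7th chord = root + minor 3rd + perfect 5th + minor 7th
Seventh chords stack in thirds, so the letter names are C-E-G-B
Root: C
Minor 3rd above C: Eb
Perfect 5th above C: G
Minor 7th above C: Bb
Chord = C Eb G Bb


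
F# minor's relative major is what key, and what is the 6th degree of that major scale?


Working:
The relative major shares the key signature and is a minor 3rd above the minor tonic
A minor 3rd above F# is A
→ relative major of F# minor is A major
A major scale: A B C# D E F# G#
= A major; 6th degree = F#


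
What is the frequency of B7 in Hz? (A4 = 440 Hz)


Solution.
f = 440 × 2^(n/12) where n = semitones from A4
B7: 38 semitones from A4
f = 440 × 2^(38/12)
f = 3951.07 Hz


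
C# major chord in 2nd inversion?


Reasoning:
Root position: C# E# G#
2nd inversion: move root and 3rd up an octave
Bass note: G#
Notes (bottom to top) = G# C# E#


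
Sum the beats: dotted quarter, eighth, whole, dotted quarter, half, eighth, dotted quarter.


Let's work it out.
Beat values:
  dotted quarter = 1.5 beats
  eighth = 0.5 beats
  whole = 4 beats
  dotted quarter = 1.5 beats
  half = 2 beats
  eighth = 0.5 beats
  dotted quarter = 1.5 beats
Sum = 1.5 + 0.5 + 4 + 1.5 + 2 + 0.5 + 1.5
= 11.5 beats


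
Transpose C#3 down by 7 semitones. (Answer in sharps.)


C#3: chromatic position 1 in octave 3 → absolute = 3×12 + 1 = 37
Transpose down 7: 37 - 7 = 30
30 = 2×12 + 6 → F# in octave 2
Result = F#2


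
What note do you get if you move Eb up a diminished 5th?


Step by step:
diminished 5th: 5 letter names, 6 semitones
Letter: E + 4 → B
Pitch: Eb + 6 semitones, spelled as a B → Bbb
= Bbb


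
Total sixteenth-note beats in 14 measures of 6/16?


Let's work it out.
Time signature 6/16: the bottom number 16 means the sixteenth note gets one count
The top number 6 means 6 sixteenth-note beats per measure
Total = 6 × 14 measures
= 84 sixteenth-note beats


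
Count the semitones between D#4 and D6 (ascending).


Absolute semitone position = octave×12 + chromatic position
D#4: 4×12 + 3 = 51
D6: 6×12 + 2 = 74
Difference = 74 - 51 = 23
= 23 semitones


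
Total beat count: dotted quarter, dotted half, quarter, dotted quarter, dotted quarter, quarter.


Beat values:
  dotted quarter = 1.5 beats
  dotted half = 3 beats
  quarter = 1 beat
  dotted quarter = 1.5 beats
  dotted quarter = 1.5 beats
  quarter = 1 beat
Sum = 1.5 + 3 + 1 + 1.5 + 1.5 + 1
= 9.5 beats


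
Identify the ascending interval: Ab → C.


Let's work it out.
Letter names: A → C spans 3 letter names → a 3rd
Semitones: Ab → C = 4 half-steps
A 3rd of 4 semitones is a major 3rd
= major 3rd


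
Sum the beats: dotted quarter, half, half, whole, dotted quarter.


Reasoning:
Beat values:
  dotted quarter = 1.5 beats
  half = 2 beats
  half = 2 beats
  whole = 4 beats
  dotted quarter = 1.5 beats
Sum = 1.5 + 2 + 2 + 4 + 1.5
= 11 beats


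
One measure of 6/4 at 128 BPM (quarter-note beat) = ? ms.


Quarter-note beat duration = 60000 / 128 ms
Beats per measure (6/4) = 6
One measure = 6 × 60000 / 128 = 360000 / 128 ms
= 2812.5 ms


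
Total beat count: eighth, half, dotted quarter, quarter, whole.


Beat values:
  eighth = 0.5 beats
  half = 2 beats
  dotted quarter = 1.5 beats
  quarter = 1 beat
  whole = 4 beats
Sum = 0.5 + 2 + 1.5 + 1 + 4
= 9 beats


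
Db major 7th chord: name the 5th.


Major 7th chord = root + major 3rd + perfect 5th + major 7th
Seventh chords stack in thirds, so the letter names are D-F-A-C
Root: Db
Major 3rd above Db: F
Perfect 5th above Db: Ab
Major 7th above Db: C
The 5th = Ab


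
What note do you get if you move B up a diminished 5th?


Step by step:
diminished 5th: 5 letter names, 6 semitones
Letter: B + 4 → F
Pitch: B + 6 semitones, spelled as an F → F
= F


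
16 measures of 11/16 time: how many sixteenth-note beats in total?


Working:
Time signature 11/16: the bottom number 16 means the sixteenth note gets one count
The top number 11 means 11 sixteenth-note beats per measure
Total = 11 × 16 measures
= 176 sixteenth-note beats


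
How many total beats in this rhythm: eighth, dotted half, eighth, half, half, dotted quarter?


Step by step:
Beat values:
  eighth = 0.5 beats
  dotted half = 3 beats
  eighth = 0.5 beats
  half = 2 beats
  half = 2 beats
  dotted quarter = 1.5 beats
Sum = 0.5 + 3 + 0.5 + 2 + 2 + 1.5
= 9.5 beats


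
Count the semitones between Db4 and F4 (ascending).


Absolute semitone position = octave×12 + chromatic position
Db4: 4×12 + 1 = 49
F4: 4×12 + 5 = 53
Difference = 53 - 49 = 4
= 4 semitones


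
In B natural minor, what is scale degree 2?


Solution.
Natural minor scale pattern: W-H-W-W-H-W-W (2-1-2-2-1-2-2 semitones)
Starting from B:
  B + 2 semitones → C#
  C# + 1 semitone → D
  D + 2 semitones → E
  E + 2 semitones → F#
  F# + 1 semitone → G
  G + 2 semitones → A
  A + 2 semitones → B
Scale: B C# D E F# G A
Degree 2 = C#


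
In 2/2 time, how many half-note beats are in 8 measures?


Time signature 2/2: the bottom number 2 means the half note gets one count
The top number 2 means 2 half-note beats per measure
Total = 2 × 8 measures
= 16 half-note beats


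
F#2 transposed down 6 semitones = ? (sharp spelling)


Let's work it out.
F#2: chromatic position 6 in octave 2 → absolute = 2×12 + 6 = 30
Transpose down 6: 30 - 6 = 24
24 = 2×12 + 0 → C in octave 2
Result = C2


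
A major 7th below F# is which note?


Let's work it out.
A 7th spans 7 letter names, so from F we land on G
A major 7th = 11 semitones below F#
Spell G at that pitch: G
= G


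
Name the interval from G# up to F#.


Working:
Letter names: G → F spans 7 letter names → a 7th
Semitones: G# → F# = 10 half-steps
A 7th of 10 semitones is a minor 7th
= minor 7th


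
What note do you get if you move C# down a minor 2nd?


Working:
minor 2nd: 2 letter names, 1 semitones
Letter: C - 1 → B
Pitch: C# - 1 semitones, spelled as a B → B#
= B#


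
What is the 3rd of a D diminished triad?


Diminished triad = root + minor 3rd (3 semitones) + diminished 5th (6 semitones)
A triad on D stacks thirds, so the chord tones use letter names D-F-A
Root: D
Minor 3rd above D: F
Diminished 5th above D: Ab
The 3rd = F


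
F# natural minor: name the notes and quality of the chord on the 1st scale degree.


Working:
F# natural minor scale: F# G# A B C# D E
Diatonic triad on degree 1 stacks scale notes 1, 3, 5: F# A C#
F#→A = 3 semitones; F#→C# = 7 semitones → minor triad
= F# A C# (minor)


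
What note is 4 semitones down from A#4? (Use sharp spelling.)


A#4: chromatic position 10 in octave 4 → absolute = 4×12 + 10 = 58
Transpose down 4: 58 - 4 = 54
54 = 4×12 + 6 → F# in octave 4
Result = F#4


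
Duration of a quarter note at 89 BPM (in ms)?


Let's work it out.
One quarter-note beat = 60000 / BPM = 60000 / 89 ms
Duration = 60000 / 89
= 674.2 ms


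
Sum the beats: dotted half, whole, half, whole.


Working:
Beat values:
  dotted half = 3 beats
  whole = 4 beats
  half = 2 beats
  whole = 4 beats
Sum = 3 + 4 + 2 + 4
= 13 beats


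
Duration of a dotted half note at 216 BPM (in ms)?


One quarter-note beat = 60000 / BPM = 60000 / 216 ms
Dotted half note = 3 × quarter note
Duration = 3 × 60000 / 216 = 180000 / 216
= 833.3 ms


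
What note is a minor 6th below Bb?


Reasoning:
A 6th spans 6 letter names, so from B we land on D
A minor 6th = 8 semitones below Bb
Spell D at that pitch: D
= D


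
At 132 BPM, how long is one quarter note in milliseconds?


Reasoning:
One quarter-note beat = 60000 / BPM = 60000 / 132 ms
Duration = 60000 / 132
= 454.5 ms


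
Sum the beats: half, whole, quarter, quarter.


Let's work it out.
Beat values:
  half = 2 beats
  whole = 4 beats
  quarter = 1 beat
  quarter = 1 beat
Sum = 2 + 4 + 1 + 1
= 8 beats


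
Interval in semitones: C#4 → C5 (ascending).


Step by step:
Absolute semitone position = octave×12 + chromatic position
C#4: 4×12 + 1 = 49
C5: 5×12 + 0 = 60
Difference = 60 - 49 = 11
= 11 semitones


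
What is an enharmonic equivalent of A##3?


Enharmonic notes sound the same pitch but are spelled with different letter names
A## and B name the same pitch class
= B3


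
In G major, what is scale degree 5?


Working:
Major scale pattern: W-W-H-W-W-W-H (2-2-1-2-2-2-1 semitones)
Starting from G:
  G + 2 semitones → A
  A + 2 semitones → B
  B + 1 semitone → C
  C + 2 semitones → D
  D + 2 semitones → E
  E + 2 semitones → F#
  F# + 1 semitone → G
Scale: G A B C D E F#
Degree 5 = D


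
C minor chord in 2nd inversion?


Root position: C Eb G
2nd inversion: move root and 3rd up an octave
Bass note: G
Notes (bottom to top) = G C Eb


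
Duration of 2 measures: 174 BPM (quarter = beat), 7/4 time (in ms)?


Quarter-note beat duration = 60000 / 174 ms
Beats per measure (7/4) = 7
One measure = 7 × 60000 / 174 = 420000 / 174 ms
2 measures = 2 × 420000 / 174 = 840000 / 174
= 4827.6 ms


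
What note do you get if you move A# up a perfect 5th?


Working:
perfect 5th: 5 letter names, 7 semitones
Letter: A + 4 → E
Pitch: A# + 7 semitones, spelled as an E → E#
= E#


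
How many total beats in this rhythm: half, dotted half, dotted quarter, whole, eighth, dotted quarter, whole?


Let's work it out.
Beat values:
  half = 2 beats
  dotted half = 3 beats
  dotted quarter = 1.5 beats
  whole = 4 beats
  eighth = 0.5 beats
  dotted quarter = 1.5 beats
  whole = 4 beats
Sum = 2 + 3 + 1.5 + 4 + 0.5 + 1.5 + 4
= 16.5 beats


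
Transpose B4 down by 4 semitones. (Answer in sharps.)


B4: chromatic position 11 in octave 4 → absolute = 4×12 + 11 = 59
Transpose down 4: 59 - 4 = 55
55 = 4×12 + 7 → G in octave 4
Result = G4


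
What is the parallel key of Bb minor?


Working:
Parallel keys share the same tonic but differ in mode
Bb minor → parallel is Bb major
= Bb major


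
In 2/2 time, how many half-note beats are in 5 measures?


Let's work it out.
Time signature 2/2: the bottom number 2 means the half note gets one count
The top number 2 means 2 half-note beats per measure
Total = 2 × 5 measures
= 10 half-note beats


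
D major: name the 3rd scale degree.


Major scale pattern: W-W-H-W-W-W-H (2-2-1-2-2-2-1 semitones)
Starting from D:
  D + 2 semitones → E
  E + 2 semitones → F#
  F# + 1 semitone → G
  G + 2 semitones → A
  A + 2 semitones → B
  B + 2 semitones → C#
  C# + 1 semitone → D
Scale: D E F# G A B C#
Degree 3 = F#


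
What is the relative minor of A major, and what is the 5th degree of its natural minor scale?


Solution.
The relative minor shares the major's key signature and starts on its 6th degree
6th degree = a major 6th above the tonic; a major 6th above A is F#
→ relative minor of A major is F# minor
F# natural minor scale: F# G# A B C# D E
= F# minor; 5th degree = C#


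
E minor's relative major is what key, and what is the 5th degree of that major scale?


Solution.
The relative major shares the key signature and is a minor 3rd above the minor tonic
A minor 3rd above E is G
→ relative major of E minor is G major
G major scale: G A B C D E F#
= G major; 5th degree = D


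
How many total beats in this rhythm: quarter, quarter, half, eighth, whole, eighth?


Step by step:
Beat values:
  quarter = 1 beat
  quarter = 1 beat
  half = 2 beats
  eighth = 0.5 beats
  whole = 4 beats
  eighth = 0.5 beats
Sum = 1 + 1 + 2 + 0.5 + 4 + 0.5
= 9 beats


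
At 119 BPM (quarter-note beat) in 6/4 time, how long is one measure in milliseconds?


Quarter-note beat duration = 60000 / 119 ms
Beats per measure (6/4) = 6
One measure = 6 × 60000 / 119 = 360000 / 119 ms
= 3025.2 ms


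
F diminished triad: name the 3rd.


Solution.
Diminished triad = root + minor 3rd (3 semitones) + diminished 5th (6 semitones)
A triad on F stacks thirds, so the chord tones use letter names F-A-C
Root: F
Minor 3rd above F: Ab
Diminished 5th above F: Cb
The 3rd = Ab


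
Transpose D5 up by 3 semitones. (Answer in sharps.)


Reasoning:
D5: chromatic position 2 in octave 5 → absolute = 5×12 + 2 = 62
Transpose up 3: 62 + 3 = 65
65 = 5×12 + 5 → F in octave 5
Result = F5


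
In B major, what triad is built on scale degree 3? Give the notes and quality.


Step by step:
B major scale: B C# D# E F# G# A#
Diatonic triad on degree 3 stacks scale notes 3, 5, 7: D# F# A#
D#→F# = 3 semitones; D#→A# = 7 semitones → minor triad
= D# F# A# (minor)


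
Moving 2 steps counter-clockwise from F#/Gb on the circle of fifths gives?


Let's work it out.
Each counter-clockwise step moves down a perfect 5th (= up a perfect 4th)
From F#/Gb: F#/Gb → B → E
= E


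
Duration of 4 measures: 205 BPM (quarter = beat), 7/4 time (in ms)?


Working:
Quarter-note beat duration = 60000 / 205 ms
Beats per measure (7/4) = 7
One measure = 7 × 60000 / 205 = 420000 / 205 ms
4 measures = 4 × 420000 / 205 = 1680000 / 205
= 8195.1 ms


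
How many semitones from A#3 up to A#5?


Absolute semitone position = octave×12 + chromatic position
A#3: 3×12 + 10 = 46
A#5: 5×12 + 10 = 70
Difference = 70 - 46 = 24
= 24 semitones


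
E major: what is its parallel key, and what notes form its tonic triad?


Reasoning:
Parallel keys share the same tonic but differ in mode
E major → parallel is E minor
Tonic triad of E minor = E G B
= E minor; triad = E G B


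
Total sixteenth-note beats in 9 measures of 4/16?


Step by step:
Time signature 4/16: the bottom number 16 means the sixteenth note gets one count
The top number 4 means 4 sixteenth-note beats per measure
Total = 4 × 9 measures
= 36 sixteenth-note beats


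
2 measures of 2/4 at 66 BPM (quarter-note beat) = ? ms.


Step by step:
Quarter-note beat duration = 60000 / 66 ms
Beats per measure (2/4) = 2
One measure = 2 × 60000 / 66 = 120000 / 66 ms
2 measures = 2 × 120000 / 66 = 240000 / 66
= 3636.4 ms


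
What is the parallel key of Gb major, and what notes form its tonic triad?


Reasoning:
Parallel keys share the same tonic but differ in mode
Gb major → parallel is Gb minor
Tonic triad of Gb minor = Gb Bbb Db
= Gb minor; triad = Gb Bbb Db


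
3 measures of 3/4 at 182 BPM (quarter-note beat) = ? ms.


Working:
Quarter-note beat duration = 60000 / 182 ms
Beats per measure (3/4) = 3
One measure = 3 × 60000 / 182 = 180000 / 182 ms
3 measures = 3 × 180000 / 182 = 540000 / 182
= 2967.0 ms


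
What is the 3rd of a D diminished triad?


Let's work it out.
Diminished triad = root + minor 3rd (3 semitones) + diminished 5th (6 semitones)
A triad on D stacks thirds, so the chord tones use letter names D-F-A
Root: D
Minor 3rd above D: F
Diminished 5th above D: Ab
The 3rd = F


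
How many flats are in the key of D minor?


Let's work it out.
Flat minor keys: A(0), D(1), G(2), C(3), F(4), Bb(5), Eb(6), Ab(7)
D minor has 1 flat
Order of flats: Bb Eb Ab Db Gb Cb Fb → first 1: Bb
= 1 flat


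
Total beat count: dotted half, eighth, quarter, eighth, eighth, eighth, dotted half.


Solution.
Beat values:
  dotted half = 3 beats
  eighth = 0.5 beats
  quarter = 1 beat
  eighth = 0.5 beats
  eighth = 0.5 beats
  eighth = 0.5 beats
  dotted half = 3 beats
Sum = 3 + 0.5 + 1 + 0.5 + 0.5 + 0.5 + 3
= 9 beats


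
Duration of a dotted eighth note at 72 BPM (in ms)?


Solution.
One quarter-note beat = 60000 / BPM = 60000 / 72 ms
Dotted eighth note = 3/4 × quarter note
Duration = 3/4 × 60000 / 72 = 45000 / 72
= 625.0 ms


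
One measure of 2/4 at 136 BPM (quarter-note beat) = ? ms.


Quarter-note beat duration = 60000 / 136 ms
Beats per measure (2/4) = 2
One measure = 2 × 60000 / 136 = 120000 / 136 ms
= 882.4 ms


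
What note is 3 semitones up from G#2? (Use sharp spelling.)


Let's work it out.
G#2: chromatic position 8 in octave 2 → absolute = 2×12 + 8 = 32
Transpose up 3: 32 + 3 = 35
35 = 2×12 + 11 → B in octave 2
Result = B2


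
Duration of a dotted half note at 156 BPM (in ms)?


One quarter-note beat = 60000 / BPM = 60000 / 156 ms
Dotted half note = 3 × quarter note
Duration = 3 × 60000 / 156 = 180000 / 156
= 1153.8 ms


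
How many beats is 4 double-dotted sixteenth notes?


Working:
Base sixteenth note = 1/4 beats
Dot 1 adds half the previous value: +1/8
Dot 2 adds half the previous value: +1/16
One double-dotted sixteenth = 1/4 + 1/8 + 1/16 = 7/16
4 of them = 4 × 7/16 = 7/4
= 7/4 beats


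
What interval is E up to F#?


Reasoning:
Letter names: E → F spans 2 letter names → a 2nd
Semitones: E → F# = 2 half-steps
A 2nd of 2 semitones is a major 2nd
= major 2nd


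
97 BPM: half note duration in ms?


Working:
One quarter-note beat = 60000 / BPM = 60000 / 97 ms
Half note = 2 × quarter note
Duration = 2 × 60000 / 97 = 120000 / 97
= 1237.1 ms


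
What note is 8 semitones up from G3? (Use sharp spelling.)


Reasoning:
G3: chromatic position 7 in octave 3 → absolute = 3×12 + 7 = 43
Transpose up 8: 43 + 8 = 51
51 = 4×12 + 3 → D# in octave 4
Result = D#4


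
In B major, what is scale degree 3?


Step by step:
Major scale pattern: W-W-H-W-W-W-H (2-2-1-2-2-2-1 semitones)
Starting from B:
  B + 2 semitones → C#
  C# + 2 semitones → D#
  D# + 1 semitone → E
  E + 2 semitones → F#
  F# + 2 semitones → G#
  G# + 2 semitones → A#
  A# + 1 semitone → B
Scale: B C# D# E F# G# A#
Degree 3 = D#


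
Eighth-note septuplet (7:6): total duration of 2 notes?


Reasoning:
Septuplet: 7 notes occupy the space of 6 eighth notes
Space = 6 × 1/2 = 3 beats
Each septuplet note = 3 / 7 = 3/7 beats
2 notes = 2 × 3/7 = 6/7
= 6/7 beats


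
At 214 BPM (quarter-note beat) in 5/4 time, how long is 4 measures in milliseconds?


Reasoning:
Quarter-note beat duration = 60000 / 214 ms
Beats per measure (5/4) = 5
One measure = 5 × 60000 / 214 = 300000 / 214 ms
4 measures = 4 × 300000 / 214 = 1200000 / 214
= 5607.5 ms


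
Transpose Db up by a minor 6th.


minor 6th: 6 letter names, 8 semitones
Letter: D + 5 → B
Pitch: Db + 8 semitones, spelled as a B → Bbb
= Bbb


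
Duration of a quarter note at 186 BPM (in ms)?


Solution.
One quarter-note beat = 60000 / BPM = 60000 / 186 ms
Duration = 60000 / 186
= 322.6 ms


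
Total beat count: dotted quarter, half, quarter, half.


Step by step:
Beat values:
  dotted quarter = 1.5 beats
  half = 2 beats
  quarter = 1 beat
  half = 2 beats
Sum = 1.5 + 2 + 1 + 2
= 6.5 beats


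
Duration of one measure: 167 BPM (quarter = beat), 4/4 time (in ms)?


Solution.
Quarter-note beat duration = 60000 / 167 ms
Beats per measure (4/4) = 4
One measure = 4 × 60000 / 167 = 240000 / 167 ms
= 1437.1 ms


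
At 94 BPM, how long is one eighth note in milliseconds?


Reasoning:
One quarter-note beat = 60000 / BPM = 60000 / 94 ms
Eighth note = 1/2 × quarter note
Duration = 1/2 × 60000 / 94 = 30000 / 94
= 319.1 ms


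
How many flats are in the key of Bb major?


Flat major keys: C(0), F(1), Bb(2), Eb(3), Ab(4), Db(5), Gb(6), Cb(7)
Bb major has 2 flats
Order of flats: Bb Eb Ab Db Gb Cb Fb → first 2: Bb, Eb
= 2 flats


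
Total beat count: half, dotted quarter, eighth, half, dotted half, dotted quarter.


Step by step:
Beat values:
  half = 2 beats
  dotted quarter = 1.5 beats
  eighth = 0.5 beats
  half = 2 beats
  dotted half = 3 beats
  dotted quarter = 1.5 beats
Sum = 2 + 1.5 + 0.5 + 2 + 3 + 1.5
= 10.5 beats


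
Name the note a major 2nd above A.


Let's work it out.
A 2nd spans 2 letter names, so from A we land on B
A major 2nd = 2 semitones above A
Spell B at that pitch: B
= B


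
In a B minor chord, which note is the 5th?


Step by step:
Minor triad = root + minor 3rd (3 semitones) + perfect 5th (7 semitones)
A triad on B stacks thirds, so the chord tones use letter names B-D-F
Root: B
Minor 3rd above B: D
Perfect 5th above B: F#
The 5th = F#


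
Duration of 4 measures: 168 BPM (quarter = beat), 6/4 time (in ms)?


Step by step:
Quarter-note beat duration = 60000 / 168 ms
Beats per measure (6/4) = 6
One measure = 6 × 60000 / 168 = 360000 / 168 ms
4 measures = 4 × 360000 / 168 = 1440000 / 168
= 8571.4 ms


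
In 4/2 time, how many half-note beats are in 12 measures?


Time signature 4/2: the bottom number 2 means the half note gets one count
The top number 4 means 4 half-note beats per measure
Total = 4 × 12 measures
= 48 half-note beats


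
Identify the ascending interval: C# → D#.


Working:
Letter names: C → D spans 2 letter names → a 2nd
Semitones: C# → D# = 2 half-steps
A 2nd of 2 semitones is a major 2nd
= major 2nd


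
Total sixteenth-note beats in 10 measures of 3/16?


Time signature 3/16: the bottom number 16 means the sixteenth note gets one count
The top number 3 means 3 sixteenth-note beats per measure
Total = 3 × 10 measures
= 30 sixteenth-note beats


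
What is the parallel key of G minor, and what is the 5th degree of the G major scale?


Parallel keys share the same tonic but differ in mode
G minor → parallel is G major
G major scale: G A B C D E F#
= G major; 5th degree = D


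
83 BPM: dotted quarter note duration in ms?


Working:
One quarter-note beat = 60000 / BPM = 60000 / 83 ms
Dotted quarter note = 3/2 × quarter note
Duration = 3/2 × 60000 / 83 = 90000 / 83
= 1084.3 ms


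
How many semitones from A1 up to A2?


Solution.
Absolute semitone position = octave×12 + chromatic position
A1: 1×12 + 9 = 21
A2: 2×12 + 9 = 33
Difference = 33 - 21 = 12
= 12 semitones


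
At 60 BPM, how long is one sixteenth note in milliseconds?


Working:
One quarter-note beat = 60000 / BPM = 60000 / 60 ms
Sixteenth note = 1/4 × quarter note
Duration = 1/4 × 60000 / 60 = 15000 / 60
= 250.0 ms


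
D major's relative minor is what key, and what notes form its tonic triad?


Working:
The relative minor shares the major's key signature and starts on its 6th degree
6th degree = a major 6th above the tonic; a major 6th above D is B
→ relative minor of D major is B minor
Tonic triad of B minor = root + minor 3rd + perfect 5th = B D F#
= B minor; triad = B D F#


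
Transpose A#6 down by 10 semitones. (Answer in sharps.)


A#6: chromatic position 10 in octave 6 → absolute = 6×12 + 10 = 82
Transpose down 10: 82 - 10 = 72
72 = 6×12 + 0 → C in octave 6
Result = C6


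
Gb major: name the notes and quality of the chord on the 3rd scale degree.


Gb major scale: Gb Ab Bb Cb Db Eb F
Diatonic triad on degree 3 stacks scale notes 3, 5, 7: Bb Db F
Bb→Db = 3 semitones; Bb→F = 7 semitones → minor triad
= Bb Db F (minor)


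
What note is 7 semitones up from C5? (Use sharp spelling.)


C5: chromatic position 0 in octave 5 → absolute = 5×12 + 0 = 60
Transpose up 7: 60 + 7 = 67
67 = 5×12 + 7 → G in octave 5
Result = G5


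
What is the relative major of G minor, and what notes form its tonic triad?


Solution.
The relative major shares the key signature and is a minor 3rd above the minor tonic
A minor 3rd above G is Bb
→ relative major of G minor is Bb major
Tonic triad of Bb major = root + major 3rd + perfect 5th = Bb D F
= Bb major; triad = Bb D F


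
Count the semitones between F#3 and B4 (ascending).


Solution.
Absolute semitone position = octave×12 + chromatic position
F#3: 3×12 + 6 = 42
B4: 4×12 + 11 = 59
Difference = 59 - 42 = 17
= 17 semitones


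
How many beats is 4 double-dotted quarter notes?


Step by step:
Base quarter note = 1 beat
Dot 1 adds half the previous value: +1/2
Dot 2 adds half the previous value: +1/4
One double-dotted quarter = 1 + 1/2 + 1/4 = 7/4
4 of them = 4 × 7/4 = 7
= 7 beats


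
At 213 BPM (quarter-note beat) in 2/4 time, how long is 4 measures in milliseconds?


Let's work it out.
Quarter-note beat duration = 60000 / 213 ms
Beats per measure (2/4) = 2
One measure = 2 × 60000 / 213 = 120000 / 213 ms
4 measures = 4 × 120000 / 213 = 480000 / 213
= 2253.5 ms


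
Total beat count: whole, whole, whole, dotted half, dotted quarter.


Solution.
Beat values:
  whole = 4 beats
  whole = 4 beats
  whole = 4 beats
  dotted half = 3 beats
  dotted quarter = 1.5 beats
Sum = 4 + 4 + 4 + 3 + 1.5
= 16.5 beats


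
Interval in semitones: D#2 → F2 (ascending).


Absolute semitone position = octave×12 + chromatic position
D#2: 2×12 + 3 = 27
F2: 2×12 + 5 = 29
Difference = 29 - 27 = 2
= 2 semitones


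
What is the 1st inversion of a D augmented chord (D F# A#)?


Reasoning:
Root position: D F# A#
1st inversion: move root up an octave
Bass note: F#
Notes (bottom to top) = F# A# D


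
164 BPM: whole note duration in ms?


Solution.
One quarter-note beat = 60000 / BPM = 60000 / 164 ms
Whole note = 4 × quarter note
Duration = 4 × 60000 / 164 = 240000 / 164
= 1463.4 ms


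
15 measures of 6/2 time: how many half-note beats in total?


Working:
Time signature 6/2: the bottom number 2 means the half note gets one count
The top number 6 means 6 half-note beats per measure
Total = 6 × 15 measures
= 90 half-note beats


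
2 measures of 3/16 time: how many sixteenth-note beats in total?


Let's work it out.
Time signature 3/16: the bottom number 16 means the sixteenth note gets one count
The top number 3 means 3 sixteenth-note beats per measure
Total = 3 × 2 measures
= 6 sixteenth-note beats


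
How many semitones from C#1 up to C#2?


Solution.
Absolute semitone position = octave×12 + chromatic position
C#1: 1×12 + 1 = 13
C#2: 2×12 + 1 = 25
Difference = 25 - 13 = 12
= 12 semitones


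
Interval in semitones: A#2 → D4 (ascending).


Working:
Absolute semitone position = octave×12 + chromatic position
A#2: 2×12 + 10 = 34
D4: 4×12 + 2 = 50
Difference = 50 - 34 = 16
= 16 semitones


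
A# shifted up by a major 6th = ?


Working:
major 6th: 6 letter names, 9 semitones
Letter: A + 5 → F
Pitch: A# + 9 semitones, spelled as an F → F##
= F##


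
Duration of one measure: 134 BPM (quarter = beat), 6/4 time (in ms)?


Quarter-note beat duration = 60000 / 134 ms
Beats per measure (6/4) = 6
One measure = 6 × 60000 / 134 = 360000 / 134 ms
= 2686.6 ms


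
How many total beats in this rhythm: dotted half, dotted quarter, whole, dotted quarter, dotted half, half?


Working:
Beat values:
  dotted half = 3 beats
  dotted quarter = 1.5 beats
  whole = 4 beats
  dotted quarter = 1.5 beats
  dotted half = 3 beats
  half = 2 beats
Sum = 3 + 1.5 + 4 + 1.5 + 3 + 2
= 15 beats


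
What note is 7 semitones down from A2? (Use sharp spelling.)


Let's work it out.
A2: chromatic position 9 in octave 2 → absolute = 2×12 + 9 = 33
Transpose down 7: 33 - 7 = 26
26 = 2×12 + 2 → D in octave 2
Result = D2


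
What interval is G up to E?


Step by step:
Letter names: G → E spans 6 letter names → a 6th
Semitones: G → E = 9 half-steps
A 6th of 9 semitones is a major 6th
= major 6th


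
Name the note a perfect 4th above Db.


Let's work it out.
A 4th spans 4 letter names, so from D we land on G
A perfect 4th = 5 semitones above Db
Spell G at that pitch: Gb
= Gb


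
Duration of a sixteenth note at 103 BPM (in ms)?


Reasoning:
One quarter-note beat = 60000 / BPM = 60000 / 103 ms
Sixteenth note = 1/4 × quarter note
Duration = 1/4 × 60000 / 103 = 15000 / 103
= 145.6 ms


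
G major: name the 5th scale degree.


Reasoning:
Major scale pattern: W-W-H-W-W-W-H (2-2-1-2-2-2-1 semitones)
Starting from G:
  G + 2 semitones → A
  A + 2 semitones → B
  B + 1 semitone → C
  C + 2 semitones → D
  D + 2 semitones → E
  E + 2 semitones → F#
  F# + 1 semitone → G
Scale: G A B C D E F#
Degree 5 = D


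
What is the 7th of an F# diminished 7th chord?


Reasoning:
Diminished 7th chord = root + minor 3rd + diminished 5th + diminished 7th
Seventh chords stack in thirds, so the letter names are F-A-C-E
Root: F#
Minor 3rd above F#: A
Diminished 5th above F#: C
Diminished 7th above F#: Eb
The 7th = Eb


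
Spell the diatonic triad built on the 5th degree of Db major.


Db major scale: Db Eb F Gb Ab Bb C
Diatonic triad on degree 5 stacks scale notes 5, 7, 2: Ab C Eb
Ab→C = 4 semitones; Ab→Eb = 7 semitones → major triad
= Ab C Eb (major)


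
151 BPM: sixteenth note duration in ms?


Step by step:
One quarter-note beat = 60000 / BPM = 60000 / 151 ms
Sixteenth note = 1/4 × quarter note
Duration = 1/4 × 60000 / 151 = 15000 / 151
= 99.3 ms


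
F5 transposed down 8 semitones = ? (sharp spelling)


F5: chromatic position 5 in octave 5 → absolute = 5×12 + 5 = 65
Transpose down 8: 65 - 8 = 57
57 = 4×12 + 9 → A in octave 4
Result = A4


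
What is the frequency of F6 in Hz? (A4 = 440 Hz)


Let's work it out.
f = 440 × 2^(n/12) where n = semitones from A4
F6: 20 semitones from A4
f = 440 × 2^(20/12)
f = 1396.91 Hz


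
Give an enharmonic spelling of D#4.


Step by step:
Enharmonic notes sound the same pitch but are spelled with different letter names
D# and Eb name the same pitch class
= Eb4


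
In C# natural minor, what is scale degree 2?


Working:
Natural minor scale pattern: W-H-W-W-H-W-W (2-1-2-2-1-2-2 semitones)
Starting from C#:
  C# + 2 semitones → D#
  D# + 1 semitone → E
  E + 2 semitones → F#
  F# + 2 semitones → G#
  G# + 1 semitone → A
  A + 2 semitones → B
  B + 2 semitones → C#
Scale: C# D# E F# G# A B
Degree 2 = D#


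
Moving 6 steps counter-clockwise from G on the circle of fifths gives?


Let's work it out.
Each counter-clockwise step moves down a perfect 5th (= up a perfect 4th)
From G: G → C → F → Bb → Eb → Ab → Db
= Db


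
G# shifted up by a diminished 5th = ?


diminished 5th: 5 letter names, 6 semitones
Letter: G + 4 → D
Pitch: G# + 6 semitones, spelled as a D → D
= D


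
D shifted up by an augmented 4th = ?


Working:
augmented 4th: 4 letter names, 6 semitones
Letter: D + 3 → G
Pitch: D + 6 semitones, spelled as a G → G#
= G#


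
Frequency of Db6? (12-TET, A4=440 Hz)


f = 440 × 2^(n/12) where n = semitones from A4
Db6: 16 semitones from A4
f = 440 × 2^(16/12)
f = 1108.73 Hz


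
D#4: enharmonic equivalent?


Enharmonic notes sound the same pitch but are spelled with different letter names
D# and Eb name the same pitch class
= Eb4


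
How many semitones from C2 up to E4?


Reasoning:
Absolute semitone position = octave×12 + chromatic position
C2: 2×12 + 0 = 24
E4: 4×12 + 4 = 52
Difference = 52 - 24 = 28
= 28 semitones


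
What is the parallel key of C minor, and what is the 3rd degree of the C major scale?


Step by step:
Parallel keys share the same tonic but differ in mode
C minor → parallel is C major
C major scale: C D E F G A B
= C major; 3rd degree = E


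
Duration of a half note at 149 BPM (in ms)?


Working:
One quarter-note beat = 60000 / BPM = 60000 / 149 ms
Half note = 2 × quarter note
Duration = 2 × 60000 / 149 = 120000 / 149
= 805.4 ms


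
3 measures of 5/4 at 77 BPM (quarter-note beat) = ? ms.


Let's work it out.
Quarter-note beat duration = 60000 / 77 ms
Beats per measure (5/4) = 5
One measure = 5 × 60000 / 77 = 300000 / 77 ms
3 measures = 3 × 300000 / 77 = 900000 / 77
= 11688.3 ms


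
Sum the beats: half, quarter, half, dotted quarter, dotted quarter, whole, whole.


Beat values:
  half = 2 beats
  quarter = 1 beat
  half = 2 beats
  dotted quarter = 1.5 beats
  dotted quarter = 1.5 beats
  whole = 4 beats
  whole = 4 beats
Sum = 2 + 1 + 2 + 1.5 + 1.5 + 4 + 4
= 16 beats


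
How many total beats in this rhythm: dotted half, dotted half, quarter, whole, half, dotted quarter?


Beat values:
  dotted half = 3 beats
  dotted half = 3 beats
  quarter = 1 beat
  whole = 4 beats
  half = 2 beats
  dotted quarter = 1.5 beats
Sum = 3 + 3 + 1 + 4 + 2 + 1.5
= 14.5 beats


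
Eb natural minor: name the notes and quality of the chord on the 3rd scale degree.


Eb natural minor scale: Eb F Gb Ab Bb Cb Db
Diatonic triad on degree 3 stacks scale notes 3, 5, 7: Gb Bb Db
Gb→Bb = 4 semitones; Gb→Db = 7 semitones → major triad
= Gb Bb Db (major)


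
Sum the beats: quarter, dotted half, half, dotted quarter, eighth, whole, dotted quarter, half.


Reasoning:
Beat values:
  quarter = 1 beat
  dotted half = 3 beats
  half = 2 beats
  dotted quarter = 1.5 beats
  eighth = 0.5 beats
  whole = 4 beats
  dotted quarter = 1.5 beats
  half = 2 beats
Sum = 1 + 3 + 2 + 1.5 + 0.5 + 4 + 1.5 + 2
= 15.5 beats


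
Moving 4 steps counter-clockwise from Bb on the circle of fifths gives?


Let's work it out.
Each counter-clockwise step moves down a perfect 5th (= up a perfect 4th)
From Bb: Bb → Eb → Ab → Db → F#/Gb
= F#/Gb
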